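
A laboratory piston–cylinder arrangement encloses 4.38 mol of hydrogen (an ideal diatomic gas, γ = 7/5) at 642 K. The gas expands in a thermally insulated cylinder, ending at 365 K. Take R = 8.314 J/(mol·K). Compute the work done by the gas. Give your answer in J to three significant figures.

Adiabatic ⇒ Q = 0, so W_by = −ΔU = nCᵥ(T₁ − T₂).
Cᵥ = 5R/2 = 20.79 J/(mol·K).
W = (4.38)(20.79)(642 − 365) = 25218 J.

W ≈ 25200 J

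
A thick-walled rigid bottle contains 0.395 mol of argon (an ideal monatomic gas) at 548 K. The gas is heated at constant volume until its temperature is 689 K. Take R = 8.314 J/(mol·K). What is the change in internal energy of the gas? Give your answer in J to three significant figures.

ΔU ≈ 695 J

Constant volume ⇒ W = 0, so Q = ΔU = nCᵥΔT with Cᵥ = 3R/2 = 12.47 J/(mol·K).
ΔU = (0.395)(12.47)(689 − 548) = 694.6 J.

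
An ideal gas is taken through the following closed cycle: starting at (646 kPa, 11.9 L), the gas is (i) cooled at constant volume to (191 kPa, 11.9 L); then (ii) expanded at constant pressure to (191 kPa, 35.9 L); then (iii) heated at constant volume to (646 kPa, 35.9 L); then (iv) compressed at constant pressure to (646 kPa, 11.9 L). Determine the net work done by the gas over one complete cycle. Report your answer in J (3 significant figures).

Constant-volume legs do no work.
W(ii) = (191)(35.9 − 11.9) = 4584 J; W(iv) = (646)(11.9 − 35.9) = -15504 J.
W_net = 4584 − 15504 = -10920 J (the counter-clockwise enclosed area).

W_net ≈ -10900 J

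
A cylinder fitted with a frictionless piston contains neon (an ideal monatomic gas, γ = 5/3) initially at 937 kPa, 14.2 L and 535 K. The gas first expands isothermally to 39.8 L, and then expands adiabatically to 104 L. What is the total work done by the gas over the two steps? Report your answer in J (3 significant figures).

Step 1 (isothermal): W = P₁V₁ ln(V₂/V₁) = (13305) ln(39.8/14.2) = 13713 J.
After step 1: P = 334.3 kPa, V = 39.8 L, T = 535 K.
Step 2 (adiabatic): W = (P₁V₁ − P₂V₂)/(γ−1) = (13305 − 7013)/0.667 = 9438 J.
W_total = 13713 + 9438 = 23151 J.

W_total ≈ 23200 J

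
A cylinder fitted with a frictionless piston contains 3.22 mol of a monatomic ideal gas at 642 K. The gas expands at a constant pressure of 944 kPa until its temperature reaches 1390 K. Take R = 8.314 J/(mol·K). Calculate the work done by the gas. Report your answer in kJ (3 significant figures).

Isobaric: W = P ΔV = nR ΔT.
W = (3.22)(8.314)(1390 − 642) = 20025 J.

W ≈ 20.0 kJ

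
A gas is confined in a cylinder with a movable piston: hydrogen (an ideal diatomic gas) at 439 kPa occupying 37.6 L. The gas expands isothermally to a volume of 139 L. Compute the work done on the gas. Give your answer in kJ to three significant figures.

Isothermal: W = nRT ln(V₂/V₁) = P₁V₁ ln(V₂/V₁).
P₁V₁ = (439 kPa)(37.6 L) = 16506 J.
W = 16506 × ln(139/37.6) = 16506 × 1.307
W_by_gas = 21582 J; work on gas = −W_by = -21582 J.

W ≈ -21.6 kJ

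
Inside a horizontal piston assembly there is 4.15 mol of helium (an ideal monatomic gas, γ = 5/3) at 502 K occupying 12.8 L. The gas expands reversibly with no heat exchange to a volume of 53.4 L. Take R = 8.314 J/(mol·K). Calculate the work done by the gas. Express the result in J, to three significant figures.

W ≈ 16000 J

Adiabatic: TV^(γ−1) = const with γ = 5/3.
T₂ = T₁ (V₁/V₂)^(γ−1) = 502 × (12.8/53.4)^0.667 = 502 × 0.3859 = 193.7 K.
W_by = nCᵥ(T₁ − T₂) = (4.15)(12.47)(502 − 193.7) = 15955 J.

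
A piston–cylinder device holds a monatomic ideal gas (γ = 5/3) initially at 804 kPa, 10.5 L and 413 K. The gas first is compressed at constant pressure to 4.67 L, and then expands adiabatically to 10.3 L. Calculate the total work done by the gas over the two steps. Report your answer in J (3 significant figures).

W_total ≈ -2380 J

Step 1 (isobaric): W = PΔV = (804 kPa)(4.67 − 10.5 L) = -4687 J.
After step 1: P = 804 kPa, V = 4.67 L, T = 183.7 K.
Step 2 (adiabatic): W = (P₁V₁ − P₂V₂)/(γ−1) = (3755 − 2216)/0.667 = 2308 J.
W_total = -4687 + 2308 = -2379 J.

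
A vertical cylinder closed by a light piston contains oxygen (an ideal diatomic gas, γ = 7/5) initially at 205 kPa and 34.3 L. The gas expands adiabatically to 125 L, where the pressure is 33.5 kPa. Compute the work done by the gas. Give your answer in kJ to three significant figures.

W ≈ 7.11 kJ

Adiabatic: W = (P₁V₁ − P₂V₂)/(γ − 1) with γ = 7/5.
P₁V₁ = 7031 J, P₂V₂ = 4188 J.
W = (7031 − 4188) / 0.4 = 7110 J.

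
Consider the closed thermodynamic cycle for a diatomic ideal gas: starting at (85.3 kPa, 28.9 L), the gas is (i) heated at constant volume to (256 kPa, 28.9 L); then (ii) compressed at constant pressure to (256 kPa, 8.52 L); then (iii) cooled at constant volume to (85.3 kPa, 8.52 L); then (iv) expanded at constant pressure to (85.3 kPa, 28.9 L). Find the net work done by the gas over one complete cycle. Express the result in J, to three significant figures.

Constant-volume legs do no work.
W(ii) = (256)(8.52 − 28.9) = -5217 J; W(iv) = (85.3)(28.9 − 8.52) = 1738 J.
W_net = -5217 + 1738 = -3479 J (the counter-clockwise enclosed area).

W_net ≈ -3480 J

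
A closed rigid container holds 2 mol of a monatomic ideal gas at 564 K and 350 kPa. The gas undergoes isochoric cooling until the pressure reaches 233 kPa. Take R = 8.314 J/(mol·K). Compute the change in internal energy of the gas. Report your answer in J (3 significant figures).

Constant volume ⇒ W = 0, so Q = ΔU = nCᵥΔT with Cᵥ = 3R/2 = 12.47 J/(mol·K).
At constant V, T₂/T₁ = P₂/P₁ ⇒ ΔT = T₁(P₂/P₁ − 1) = 564·(233/350 − 1) = -188.5 K.
ΔU = (2)(12.47)(-188.5) = -4702 J.

ΔU ≈ -4700 J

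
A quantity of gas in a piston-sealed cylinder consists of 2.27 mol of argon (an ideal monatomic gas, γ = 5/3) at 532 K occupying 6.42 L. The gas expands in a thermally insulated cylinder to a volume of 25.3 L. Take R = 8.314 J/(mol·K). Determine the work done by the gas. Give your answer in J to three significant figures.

W ≈ 9020 J

Adiabatic: TV^(γ−1) = const with γ = 5/3.
T₂ = T₁ (V₁/V₂)^(γ−1) = 532 × (6.42/25.3)^0.667 = 532 × 0.4008 = 213.2 K.
W_by = nCᵥ(T₁ − T₂) = (2.27)(12.47)(532 − 213.2) = 9024 J.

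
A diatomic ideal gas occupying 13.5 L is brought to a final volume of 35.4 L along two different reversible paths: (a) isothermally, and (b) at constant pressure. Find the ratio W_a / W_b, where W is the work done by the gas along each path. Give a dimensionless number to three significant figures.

Path (a) isothermal: W = P₁V₁ ln(V₂/V₁) → W_a/(P₁V₁) = 0.964.
Path (b) isobaric: W = P₁(V₂ − V₁) → W_b/(P₁V₁) = 1.622.
W_a / W_b = 0.964 / 1.622 = 0.5943.

W_a / W_b ≈ 0.594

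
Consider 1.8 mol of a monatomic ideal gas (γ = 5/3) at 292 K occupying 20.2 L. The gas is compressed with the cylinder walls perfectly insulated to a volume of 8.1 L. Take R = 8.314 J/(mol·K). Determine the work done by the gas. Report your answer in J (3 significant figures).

Adiabatic: TV^(γ−1) = const with γ = 5/3.
T₂ = T₁ (V₁/V₂)^(γ−1) = 292 × (20.2/8.1)^0.667 = 292 × 1.839 = 537 K.
W_by = nCᵥ(T₁ − T₂) = (1.8)(12.47)(292 − 537) = -5499 J.

W ≈ -5500 J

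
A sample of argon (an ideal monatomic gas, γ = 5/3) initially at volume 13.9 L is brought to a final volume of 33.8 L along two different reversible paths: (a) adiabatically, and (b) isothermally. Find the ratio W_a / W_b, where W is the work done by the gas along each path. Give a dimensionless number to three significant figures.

Path (a) adiabatic: W = P₁V₁(1 − (V₁/V₂)^(γ−1))/(γ−1) → W_a/(P₁V₁) = 0.6705.
Path (b) isothermal: W = P₁V₁ ln(V₂/V₁) → W_b/(P₁V₁) = 0.8886.
W_a / W_b = 0.6705 / 0.8886 = 0.7546.

W_a / W_b ≈ 0.755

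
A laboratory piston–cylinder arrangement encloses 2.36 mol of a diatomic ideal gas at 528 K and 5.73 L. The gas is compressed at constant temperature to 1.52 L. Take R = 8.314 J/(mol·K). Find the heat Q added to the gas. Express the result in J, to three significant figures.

Isothermal ⇒ ΔU = 0, so Q = W = nRT ln(V₂/V₁).
Q = (2.36)(8.314)(528) ln(1.52/5.73) = 10360 × -1.327 = -13748 J.

Q ≈ -13700 J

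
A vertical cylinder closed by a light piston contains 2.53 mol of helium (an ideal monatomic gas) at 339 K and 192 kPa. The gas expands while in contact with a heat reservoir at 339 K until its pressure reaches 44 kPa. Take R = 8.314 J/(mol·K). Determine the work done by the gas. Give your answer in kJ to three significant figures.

Isothermal process: W = nRT ln(V₂/V₁) = nRT ln(P₁/P₂).
W = (2.53)(8.314)(339) × ln(192/44)
  = 7131 × ln(4.364) = 7131 × 1.473
W_by_gas = 10506 J.

W ≈ 10.5 kJ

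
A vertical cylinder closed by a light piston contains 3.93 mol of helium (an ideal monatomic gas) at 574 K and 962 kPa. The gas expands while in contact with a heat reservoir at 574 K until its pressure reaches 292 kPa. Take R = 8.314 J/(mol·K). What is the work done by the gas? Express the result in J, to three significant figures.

Isothermal process: W = nRT ln(V₂/V₁) = nRT ln(P₁/P₂).
W = (3.93)(8.314)(574) × ln(962/292)
  = 18755 × ln(3.295) = 18755 × 1.192
W_by_gas = 22361 J.

W ≈ 22400 J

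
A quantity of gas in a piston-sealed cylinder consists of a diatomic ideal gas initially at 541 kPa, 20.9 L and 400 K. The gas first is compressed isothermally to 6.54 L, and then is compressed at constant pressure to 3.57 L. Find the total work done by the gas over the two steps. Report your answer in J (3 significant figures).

W_total ≈ -18300 J

Step 1 (isothermal): W = P₁V₁ ln(V₂/V₁) = (11307) ln(6.54/20.9) = -13136 J.
After step 1: P = 1729 kPa, V = 6.54 L, T = 400 K.
Step 2 (isobaric): W = PΔV = (1729 kPa)(3.57 − 6.54 L) = -5135 J.
W_total = -13136 − 5135 = -18271 J.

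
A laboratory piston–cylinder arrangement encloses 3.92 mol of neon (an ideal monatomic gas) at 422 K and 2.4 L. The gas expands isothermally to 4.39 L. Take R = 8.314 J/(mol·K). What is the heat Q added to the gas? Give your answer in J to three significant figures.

Isothermal ⇒ ΔU = 0, so Q = W = nRT ln(V₂/V₁).
Q = (3.92)(8.314)(422) ln(4.39/2.4) = 13753 × 0.6039 = 8305 J.

Q ≈ 8310 J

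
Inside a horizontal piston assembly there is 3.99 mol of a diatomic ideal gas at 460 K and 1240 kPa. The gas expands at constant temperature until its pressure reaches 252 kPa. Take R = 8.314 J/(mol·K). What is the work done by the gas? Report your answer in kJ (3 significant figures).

Isothermal process: W = nRT ln(V₂/V₁) = nRT ln(P₁/P₂).
W = (3.99)(8.314)(460) × ln(1240/252)
  = 15260 × ln(4.921) = 15260 × 1.593
W_by_gas = 24315 J.

W ≈ 24.3 kJ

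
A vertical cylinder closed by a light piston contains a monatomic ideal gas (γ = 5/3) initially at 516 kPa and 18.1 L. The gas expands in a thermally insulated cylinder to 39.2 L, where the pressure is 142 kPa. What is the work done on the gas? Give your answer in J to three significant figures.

W ≈ -5660 J

Adiabatic: W = (P₁V₁ − P₂V₂)/(γ − 1) with γ = 5/3.
P₁V₁ = 9340 J, P₂V₂ = 5566 J.
W = (9340 − 5566) / 0.6667 = 5660 J.
Work on gas = −W_by = -5660 J.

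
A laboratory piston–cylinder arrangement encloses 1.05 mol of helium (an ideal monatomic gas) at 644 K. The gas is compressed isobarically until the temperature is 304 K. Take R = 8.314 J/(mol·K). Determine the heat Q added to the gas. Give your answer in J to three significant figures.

Q ≈ -7420 J

Isobaric: W = nRΔT = (1.05)(8.314)(-340) = -2968 J.
ΔU = nCᵥΔT with Cᵥ = 3R/2: ΔU = (1.05)(12.47)(-340) = -4452 J.
Q = ΔU + W = -4452 − 2968 = -7420 J.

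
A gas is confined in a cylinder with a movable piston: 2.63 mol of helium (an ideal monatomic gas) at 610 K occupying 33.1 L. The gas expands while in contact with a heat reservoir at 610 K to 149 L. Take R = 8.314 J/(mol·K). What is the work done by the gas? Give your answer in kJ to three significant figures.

Isothermal: W = nRT ln(V₂/V₁).
W = (2.63)(8.314)(610) × ln(149/33.1)
  = 13338 × 1.504
W_by_gas = 20066 J.

W ≈ 20.1 kJ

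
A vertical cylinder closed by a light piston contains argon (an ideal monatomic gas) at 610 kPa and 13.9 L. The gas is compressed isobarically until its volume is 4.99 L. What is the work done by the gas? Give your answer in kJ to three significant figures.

Isobaric: W = P ΔV.
W = (610 kPa)(4.99 − 13.9 L) = (610)(-8.91) = -5435 J.

W ≈ -5.44 kJ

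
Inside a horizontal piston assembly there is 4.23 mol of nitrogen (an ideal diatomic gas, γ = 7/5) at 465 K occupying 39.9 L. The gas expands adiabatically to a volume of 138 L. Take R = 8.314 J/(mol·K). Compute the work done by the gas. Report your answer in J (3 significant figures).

W ≈ 16000 J

Adiabatic: TV^(γ−1) = const with γ = 7/5.
T₂ = T₁ (V₁/V₂)^(γ−1) = 465 × (39.9/138)^0.4 = 465 × 0.6087 = 283.1 K.
W_by = nCᵥ(T₁ − T₂) = (4.23)(20.79)(465 − 283.1) = 15996 J.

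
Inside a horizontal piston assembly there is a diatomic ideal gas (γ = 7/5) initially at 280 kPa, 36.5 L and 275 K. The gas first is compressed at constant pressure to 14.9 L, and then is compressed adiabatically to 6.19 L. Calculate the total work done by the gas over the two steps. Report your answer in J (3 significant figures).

Step 1 (isobaric): W = PΔV = (280 kPa)(14.9 − 36.5 L) = -6048 J.
After step 1: P = 280 kPa, V = 14.9 L, T = 112.3 K.
Step 2 (adiabatic): W = (P₁V₁ − P₂V₂)/(γ−1) = (4172 − 5928)/0.4 = -4391 J.
W_total = -6048 − 4391 = -10439 J.

W_total ≈ -10400 J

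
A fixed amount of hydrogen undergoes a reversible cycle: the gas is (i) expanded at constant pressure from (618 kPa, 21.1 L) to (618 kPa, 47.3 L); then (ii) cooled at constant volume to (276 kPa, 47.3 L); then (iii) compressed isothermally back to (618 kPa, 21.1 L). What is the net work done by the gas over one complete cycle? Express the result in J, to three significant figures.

W_net ≈ 5650 J

Leg (i): W = PΔV = (618)(47.3 − 21.1) = 16192 J.
Leg (ii): W = 0.
Leg (iii): W = PᵢVᵢ ln(V_f/Vᵢ) = (13055) ln(21.1/47.3) = -10538 J.
W_net = 16192 − 10538 = 5653 J.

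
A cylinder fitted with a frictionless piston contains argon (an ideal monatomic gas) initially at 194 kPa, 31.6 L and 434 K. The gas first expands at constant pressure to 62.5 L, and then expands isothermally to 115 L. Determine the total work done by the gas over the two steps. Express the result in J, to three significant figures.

Step 1 (isobaric): W = PΔV = (194 kPa)(62.5 − 31.6 L) = 5995 J.
After step 1: P = 194 kPa, V = 62.5 L, T = 858.4 K.
Step 2 (isothermal): W = P₁V₁ ln(V₂/V₁) = (12125) ln(115/62.5) = 7393 J.
W_total = 5995 + 7393 = 13388 J.

W_total ≈ 13400 J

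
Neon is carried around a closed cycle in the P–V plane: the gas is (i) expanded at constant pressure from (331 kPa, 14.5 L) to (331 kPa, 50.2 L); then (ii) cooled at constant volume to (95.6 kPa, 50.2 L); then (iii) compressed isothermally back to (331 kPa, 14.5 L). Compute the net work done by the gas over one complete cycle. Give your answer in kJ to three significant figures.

W_net ≈ 5.86 kJ

Leg (i): W = PΔV = (331)(50.2 − 14.5) = 11817 J.
Leg (ii): W = 0.
Leg (iii): W = PᵢVᵢ ln(V_f/Vᵢ) = (4799) ln(14.5/50.2) = -5960 J.
W_net = 11817 − 5960 = 5857 J.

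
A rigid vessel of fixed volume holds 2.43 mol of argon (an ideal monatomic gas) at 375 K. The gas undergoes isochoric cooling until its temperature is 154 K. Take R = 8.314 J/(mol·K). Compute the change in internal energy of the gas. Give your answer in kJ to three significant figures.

ΔU ≈ -6.70 kJ

Constant volume ⇒ W = 0, so Q = ΔU = nCᵥΔT with Cᵥ = 3R/2 = 12.47 J/(mol·K).
ΔU = (2.43)(12.47)(154 − 375) = -6697 J.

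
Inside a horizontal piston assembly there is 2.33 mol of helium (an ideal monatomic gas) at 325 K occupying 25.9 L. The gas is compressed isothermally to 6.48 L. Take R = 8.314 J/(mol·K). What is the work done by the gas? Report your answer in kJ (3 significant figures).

Isothermal: W = nRT ln(V₂/V₁).
W = (2.33)(8.314)(325) × ln(6.48/25.9)
  = 6296 × -1.386
W_by_gas = -8723 J.

W ≈ -8.72 kJ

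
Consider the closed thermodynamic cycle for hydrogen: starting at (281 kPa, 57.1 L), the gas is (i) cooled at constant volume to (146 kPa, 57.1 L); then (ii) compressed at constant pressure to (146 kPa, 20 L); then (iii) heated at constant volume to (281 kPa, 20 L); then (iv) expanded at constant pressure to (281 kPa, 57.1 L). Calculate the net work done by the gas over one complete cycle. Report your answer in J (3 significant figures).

Constant-volume legs do no work.
W(ii) = (146)(20 − 57.1) = -5417 J; W(iv) = (281)(57.1 − 20) = 10425 J.
W_net = -5417 + 10425 = 5008 J (the clockwise enclosed area).

W_net ≈ 5010 J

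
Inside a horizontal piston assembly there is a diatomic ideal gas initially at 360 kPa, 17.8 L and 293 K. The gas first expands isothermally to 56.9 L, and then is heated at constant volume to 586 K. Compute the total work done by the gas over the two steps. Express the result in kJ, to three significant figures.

W_total ≈ 7.45 kJ

Step 1 (isothermal): W = P₁V₁ ln(V₂/V₁) = (6408) ln(56.9/17.8) = 7447 J.
Step 2 (isochoric): W = 0 (constant volume).
W_total = 7447 + 0 = 7447 J.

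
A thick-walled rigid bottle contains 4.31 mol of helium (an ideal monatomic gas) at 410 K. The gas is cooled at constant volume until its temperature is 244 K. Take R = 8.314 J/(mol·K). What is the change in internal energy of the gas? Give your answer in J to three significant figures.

Constant volume ⇒ W = 0, so Q = ΔU = nCᵥΔT with Cᵥ = 3R/2 = 12.47 J/(mol·K).
ΔU = (4.31)(12.47)(244 − 410) = -8923 J.

ΔU ≈ -8920 J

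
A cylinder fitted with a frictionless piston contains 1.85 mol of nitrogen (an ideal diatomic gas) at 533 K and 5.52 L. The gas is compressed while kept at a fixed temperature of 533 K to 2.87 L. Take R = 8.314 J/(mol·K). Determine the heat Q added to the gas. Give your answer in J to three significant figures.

Isothermal ⇒ ΔU = 0, so Q = W = nRT ln(V₂/V₁).
Q = (1.85)(8.314)(533) ln(2.87/5.52) = 8198 × -0.6541 = -5362 J.

Q ≈ -5360 J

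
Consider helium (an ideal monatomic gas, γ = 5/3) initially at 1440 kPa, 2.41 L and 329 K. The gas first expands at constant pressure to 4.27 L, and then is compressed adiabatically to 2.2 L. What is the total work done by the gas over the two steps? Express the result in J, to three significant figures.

Step 1 (isobaric): W = PΔV = (1440 kPa)(4.27 − 2.41 L) = 2678 J.
After step 1: P = 1440 kPa, V = 4.27 L, T = 582.9 K.
Step 2 (adiabatic): W = (P₁V₁ − P₂V₂)/(γ−1) = (6149 − 9567)/0.667 = -5128 J.
W_total = 2678 − 5128 = -2449 J.

W_total ≈ -2450 J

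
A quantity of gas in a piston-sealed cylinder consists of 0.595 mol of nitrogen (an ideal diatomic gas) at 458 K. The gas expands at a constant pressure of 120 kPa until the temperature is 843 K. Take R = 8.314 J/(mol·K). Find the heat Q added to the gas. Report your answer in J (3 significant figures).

Q ≈ 6670 J

Isobaric: W = nRΔT = (0.595)(8.314)(385) = 1905 J.
ΔU = nCᵥΔT with Cᵥ = 5R/2: ΔU = (0.595)(20.79)(385) = 4761 J.
Q = ΔU + W = 4761 + 1905 = 6666 J.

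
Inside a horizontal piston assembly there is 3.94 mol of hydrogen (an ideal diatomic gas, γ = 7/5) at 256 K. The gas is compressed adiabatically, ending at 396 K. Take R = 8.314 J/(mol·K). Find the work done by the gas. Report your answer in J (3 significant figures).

Adiabatic ⇒ Q = 0, so W_by = −ΔU = nCᵥ(T₁ − T₂).
Cᵥ = 5R/2 = 20.79 J/(mol·K).
W = (3.94)(20.79)(256 − 396) = -11465 J.

W ≈ -11500 J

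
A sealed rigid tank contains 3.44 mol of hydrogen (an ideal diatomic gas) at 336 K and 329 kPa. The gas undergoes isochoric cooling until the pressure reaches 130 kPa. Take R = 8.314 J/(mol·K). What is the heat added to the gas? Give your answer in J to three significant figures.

Q ≈ -14500 J

Constant volume ⇒ W = 0, so Q = ΔU = nCᵥΔT with Cᵥ = 5R/2 = 20.79 J/(mol·K).
At constant V, T₂/T₁ = P₂/P₁ ⇒ ΔT = T₁(P₂/P₁ − 1) = 336·(130/329 − 1) = -203.2 K.
ΔU = (3.44)(20.79)(-203.2) = -14531 J.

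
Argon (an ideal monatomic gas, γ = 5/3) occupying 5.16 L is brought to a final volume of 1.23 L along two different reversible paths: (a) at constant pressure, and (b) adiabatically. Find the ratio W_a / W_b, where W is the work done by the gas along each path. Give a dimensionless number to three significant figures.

W_a / W_b ≈ 0.317

Path (a) isobaric: W = P₁(V₂ − V₁) → W_a/(P₁V₁) = -0.7616.
Path (b) adiabatic: W = P₁V₁(1 − (V₁/V₂)^(γ−1))/(γ−1) → W_b/(P₁V₁) = -2.402.
W_a / W_b = -0.7616 / -2.402 = 0.3171.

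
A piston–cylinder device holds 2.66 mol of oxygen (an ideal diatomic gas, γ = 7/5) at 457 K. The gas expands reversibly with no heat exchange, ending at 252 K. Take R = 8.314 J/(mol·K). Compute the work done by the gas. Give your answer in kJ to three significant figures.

W ≈ 11.3 kJ

Adiabatic ⇒ Q = 0, so W_by = −ΔU = nCᵥ(T₁ − T₂).
Cᵥ = 5R/2 = 20.79 J/(mol·K).
W = (2.66)(20.79)(457 − 252) = 11334 J.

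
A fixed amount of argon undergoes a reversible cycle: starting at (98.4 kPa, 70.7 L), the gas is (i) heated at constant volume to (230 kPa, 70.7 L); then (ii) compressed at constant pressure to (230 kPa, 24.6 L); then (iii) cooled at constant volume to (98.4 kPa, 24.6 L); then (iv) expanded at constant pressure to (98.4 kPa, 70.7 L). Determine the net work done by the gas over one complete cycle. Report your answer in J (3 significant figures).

Constant-volume legs do no work.
W(ii) = (230)(24.6 − 70.7) = -10603 J; W(iv) = (98.4)(70.7 − 24.6) = 4536 J.
W_net = -10603 + 4536 = -6067 J (the counter-clockwise enclosed area).

W_net ≈ -6070 J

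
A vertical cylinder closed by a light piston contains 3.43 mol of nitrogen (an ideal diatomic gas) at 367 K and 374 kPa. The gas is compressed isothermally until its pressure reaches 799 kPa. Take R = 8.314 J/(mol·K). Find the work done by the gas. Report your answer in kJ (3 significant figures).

W ≈ -7.94 kJ

Isothermal process: W = nRT ln(V₂/V₁) = nRT ln(P₁/P₂).
W = (3.43)(8.314)(367) × ln(374/799)
  = 10466 × ln(0.4681) = 10466 × -0.7591
W_by_gas = -7945 J.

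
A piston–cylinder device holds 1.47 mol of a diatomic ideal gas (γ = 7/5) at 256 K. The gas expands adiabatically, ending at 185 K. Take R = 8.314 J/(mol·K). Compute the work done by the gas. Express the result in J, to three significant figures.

Adiabatic ⇒ Q = 0, so W_by = −ΔU = nCᵥ(T₁ − T₂).
Cᵥ = 5R/2 = 20.79 J/(mol·K).
W = (1.47)(20.79)(256 − 185) = 2169 J.

W ≈ 2170 J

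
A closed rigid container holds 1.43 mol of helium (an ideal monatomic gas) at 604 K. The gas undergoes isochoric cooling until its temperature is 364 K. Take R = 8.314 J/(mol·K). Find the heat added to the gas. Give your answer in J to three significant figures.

Constant volume ⇒ W = 0, so Q = ΔU = nCᵥΔT with Cᵥ = 3R/2 = 12.47 J/(mol·K).
ΔU = (1.43)(12.47)(364 − 604) = -4280 J.

Q ≈ -4280 J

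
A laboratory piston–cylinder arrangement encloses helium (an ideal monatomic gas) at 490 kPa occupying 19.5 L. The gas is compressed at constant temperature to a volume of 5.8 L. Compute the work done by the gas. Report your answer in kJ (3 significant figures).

W ≈ -11.6 kJ

Isothermal: W = nRT ln(V₂/V₁) = P₁V₁ ln(V₂/V₁).
P₁V₁ = (490 kPa)(19.5 L) = 9555 J.
W = 9555 × ln(5.8/19.5) = 9555 × -1.213
W_by_gas = -11586 J.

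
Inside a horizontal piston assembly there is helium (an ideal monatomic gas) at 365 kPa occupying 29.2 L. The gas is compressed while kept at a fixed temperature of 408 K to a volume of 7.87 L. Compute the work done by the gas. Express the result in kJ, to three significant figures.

Isothermal: W = nRT ln(V₂/V₁) = P₁V₁ ln(V₂/V₁).
P₁V₁ = (365 kPa)(29.2 L) = 10658 J.
W = 10658 × ln(7.87/29.2) = 10658 × -1.311
W_by_gas = -13974 J.

W ≈ -14.0 kJ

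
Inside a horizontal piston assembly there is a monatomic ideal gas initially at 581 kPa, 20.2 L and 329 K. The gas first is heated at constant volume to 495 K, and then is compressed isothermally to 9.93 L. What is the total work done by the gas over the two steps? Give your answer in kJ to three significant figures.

W_total ≈ -12.5 kJ

Step 1 (isochoric): W = 0 (constant volume).
After step 1: P = 874.1 kPa (V unchanged).
Step 2 (isothermal): W = P₁V₁ ln(V₂/V₁) = (17658) ln(9.93/20.2) = -12539 J.
W_total = 0 − 12539 = -12539 J.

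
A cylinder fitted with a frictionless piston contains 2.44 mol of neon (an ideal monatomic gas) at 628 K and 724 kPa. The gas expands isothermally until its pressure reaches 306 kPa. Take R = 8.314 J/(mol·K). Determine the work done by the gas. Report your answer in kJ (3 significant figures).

W ≈ 11.0 kJ

Isothermal process: W = nRT ln(V₂/V₁) = nRT ln(P₁/P₂).
W = (2.44)(8.314)(628) × ln(724/306)
  = 12740 × ln(2.366) = 12740 × 0.8612
W_by_gas = 10972 J.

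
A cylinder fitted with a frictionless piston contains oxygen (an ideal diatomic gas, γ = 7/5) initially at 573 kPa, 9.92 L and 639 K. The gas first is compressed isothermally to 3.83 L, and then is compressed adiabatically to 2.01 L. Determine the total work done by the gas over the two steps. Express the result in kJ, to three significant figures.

W_total ≈ -9.59 kJ

Step 1 (isothermal): W = P₁V₁ ln(V₂/V₁) = (5684) ln(3.83/9.92) = -5410 J.
After step 1: P = 1484 kPa, V = 3.83 L, T = 639 K.
Step 2 (adiabatic): W = (P₁V₁ − P₂V₂)/(γ−1) = (5684 − 7356)/0.4 = -4181 J.
W_total = -5410 − 4181 = -9590 J.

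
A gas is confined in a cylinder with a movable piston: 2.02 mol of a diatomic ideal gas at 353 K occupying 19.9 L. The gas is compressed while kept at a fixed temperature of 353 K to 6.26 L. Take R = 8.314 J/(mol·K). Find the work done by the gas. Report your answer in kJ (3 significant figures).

W ≈ -6.86 kJ

Isothermal: W = nRT ln(V₂/V₁).
W = (2.02)(8.314)(353) × ln(6.26/19.9)
  = 5928 × -1.157
W_by_gas = -6856 J.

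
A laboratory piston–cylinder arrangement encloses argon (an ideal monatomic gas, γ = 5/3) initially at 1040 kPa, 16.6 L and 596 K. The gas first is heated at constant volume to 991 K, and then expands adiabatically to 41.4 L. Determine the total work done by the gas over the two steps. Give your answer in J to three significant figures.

W_total ≈ 19600 J

Step 1 (isochoric): W = 0 (constant volume).
After step 1: P = 1729 kPa (V unchanged).
Step 2 (adiabatic): W = (P₁V₁ − P₂V₂)/(γ−1) = (28706 − 15609)/0.667 = 19645 J.
W_total = 0 + 19645 = 19645 J.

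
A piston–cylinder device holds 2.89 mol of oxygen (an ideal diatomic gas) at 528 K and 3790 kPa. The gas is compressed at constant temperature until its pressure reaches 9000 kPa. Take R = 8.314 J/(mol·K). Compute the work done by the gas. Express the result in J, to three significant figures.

W ≈ -11000 J

Isothermal process: W = nRT ln(V₂/V₁) = nRT ln(P₁/P₂).
W = (2.89)(8.314)(528) × ln(3790/9000)
  = 12686 × ln(0.4211) = 12686 × -0.8649
W_by_gas = -10972 J.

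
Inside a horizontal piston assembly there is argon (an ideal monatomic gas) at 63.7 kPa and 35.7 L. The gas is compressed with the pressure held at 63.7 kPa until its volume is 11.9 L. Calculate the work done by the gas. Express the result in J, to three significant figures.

Isobaric: W = P ΔV.
W = (63.7 kPa)(11.9 − 35.7 L) = (63.7)(-23.8) = -1516 J.

W ≈ -1520 J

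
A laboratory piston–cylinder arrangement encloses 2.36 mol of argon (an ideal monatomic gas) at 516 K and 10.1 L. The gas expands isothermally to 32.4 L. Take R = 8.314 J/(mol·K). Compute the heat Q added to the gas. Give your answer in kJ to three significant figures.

Q ≈ 11.8 kJ

Isothermal ⇒ ΔU = 0, so Q = W = nRT ln(V₂/V₁).
Q = (2.36)(8.314)(516) ln(32.4/10.1) = 10124 × 1.166 = 11801 J.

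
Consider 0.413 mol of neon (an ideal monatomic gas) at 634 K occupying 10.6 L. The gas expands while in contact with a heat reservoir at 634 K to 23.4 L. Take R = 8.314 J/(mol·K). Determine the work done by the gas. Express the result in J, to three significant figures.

Isothermal: W = nRT ln(V₂/V₁).
W = (0.413)(8.314)(634) × ln(23.4/10.6)
  = 2177 × 0.7919
W_by_gas = 1724 J.

W ≈ 1720 J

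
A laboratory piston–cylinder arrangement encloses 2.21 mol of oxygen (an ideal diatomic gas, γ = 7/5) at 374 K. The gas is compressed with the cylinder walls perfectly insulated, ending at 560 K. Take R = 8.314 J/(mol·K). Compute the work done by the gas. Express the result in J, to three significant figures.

Adiabatic ⇒ Q = 0, so W_by = −ΔU = nCᵥ(T₁ − T₂).
Cᵥ = 5R/2 = 20.79 J/(mol·K).
W = (2.21)(20.79)(374 − 560) = -8544 J.

W ≈ -8540 J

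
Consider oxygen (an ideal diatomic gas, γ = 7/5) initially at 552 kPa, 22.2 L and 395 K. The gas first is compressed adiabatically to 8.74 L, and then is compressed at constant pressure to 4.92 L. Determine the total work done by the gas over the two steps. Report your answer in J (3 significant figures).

Step 1 (adiabatic): W = (P₁V₁ − P₂V₂)/(γ−1) = (12254 − 17792)/0.4 = -13844 J.
After step 1: P = 2036 kPa, V = 8.74 L, T = 573.5 K.
Step 2 (isobaric): W = PΔV = (2036 kPa)(4.92 − 8.74 L) = -7776 J.
W_total = -13844 − 7776 = -21621 J.

W_total ≈ -21600 J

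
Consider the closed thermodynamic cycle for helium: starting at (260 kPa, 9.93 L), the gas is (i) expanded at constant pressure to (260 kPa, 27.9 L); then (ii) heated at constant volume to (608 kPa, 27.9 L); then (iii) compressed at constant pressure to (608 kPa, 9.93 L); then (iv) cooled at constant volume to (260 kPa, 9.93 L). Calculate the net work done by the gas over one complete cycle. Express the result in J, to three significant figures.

W_net ≈ -6250 J

Constant-volume legs do no work.
W(i) = (260)(27.9 − 9.93) = 4672 J; W(iii) = (608)(9.93 − 27.9) = -10926 J.
W_net = 4672 − 10926 = -6254 J (the counter-clockwise enclosed area).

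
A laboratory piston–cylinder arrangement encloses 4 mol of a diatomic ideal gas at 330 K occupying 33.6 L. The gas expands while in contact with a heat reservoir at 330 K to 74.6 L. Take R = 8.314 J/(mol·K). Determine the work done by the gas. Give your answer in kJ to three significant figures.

Isothermal: W = nRT ln(V₂/V₁).
W = (4)(8.314)(330) × ln(74.6/33.6)
  = 10974 × 0.7976
W_by_gas = 8753 J.

W ≈ 8.75 kJ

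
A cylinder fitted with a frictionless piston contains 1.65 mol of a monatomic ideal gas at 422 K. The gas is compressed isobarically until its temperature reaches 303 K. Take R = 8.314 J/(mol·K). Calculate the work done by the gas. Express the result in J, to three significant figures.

Isobaric: W = P ΔV = nR ΔT.
W = (1.65)(8.314)(303 − 422) = -1632 J.

W ≈ -1630 J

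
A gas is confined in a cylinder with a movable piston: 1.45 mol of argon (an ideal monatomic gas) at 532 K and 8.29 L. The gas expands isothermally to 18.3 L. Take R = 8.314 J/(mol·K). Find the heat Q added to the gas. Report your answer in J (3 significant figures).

Isothermal ⇒ ΔU = 0, so Q = W = nRT ln(V₂/V₁).
Q = (1.45)(8.314)(532) ln(18.3/8.29) = 6413 × 0.7919 = 5078 J.

Q ≈ 5080 J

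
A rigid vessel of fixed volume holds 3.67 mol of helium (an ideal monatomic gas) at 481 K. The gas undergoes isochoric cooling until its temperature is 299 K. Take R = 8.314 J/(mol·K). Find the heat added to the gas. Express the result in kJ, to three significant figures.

Constant volume ⇒ W = 0, so Q = ΔU = nCᵥΔT with Cᵥ = 3R/2 = 12.47 J/(mol·K).
ΔU = (3.67)(12.47)(299 − 481) = -8330 J.

Q ≈ -8.33 kJ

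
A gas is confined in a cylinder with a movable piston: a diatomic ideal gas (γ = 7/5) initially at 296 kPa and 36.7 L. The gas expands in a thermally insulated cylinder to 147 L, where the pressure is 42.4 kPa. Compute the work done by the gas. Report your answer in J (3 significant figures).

Adiabatic: W = (P₁V₁ − P₂V₂)/(γ − 1) with γ = 7/5.
P₁V₁ = 10863 J, P₂V₂ = 6233 J.
W = (10863 − 6233) / 0.4 = 11576 J.

W ≈ 11600 J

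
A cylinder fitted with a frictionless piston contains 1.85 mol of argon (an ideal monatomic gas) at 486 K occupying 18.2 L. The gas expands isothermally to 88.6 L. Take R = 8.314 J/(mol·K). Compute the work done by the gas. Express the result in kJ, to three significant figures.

Isothermal: W = nRT ln(V₂/V₁).
W = (1.85)(8.314)(486) × ln(88.6/18.2)
  = 7475 × 1.583
W_by_gas = 11831 J.

W ≈ 11.8 kJ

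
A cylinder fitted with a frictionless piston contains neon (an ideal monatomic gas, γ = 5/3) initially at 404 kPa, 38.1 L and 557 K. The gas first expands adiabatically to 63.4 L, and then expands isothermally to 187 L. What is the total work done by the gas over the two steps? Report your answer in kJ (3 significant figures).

Step 1 (adiabatic): W = (P₁V₁ − P₂V₂)/(γ−1) = (15392 − 10961)/0.667 = 6647 J.
After step 1: P = 172.9 kPa, V = 63.4 L, T = 396.7 K.
Step 2 (isothermal): W = P₁V₁ ln(V₂/V₁) = (10961) ln(187/63.4) = 11856 J.
W_total = 6647 + 11856 = 18503 J.

W_total ≈ 18.5 kJ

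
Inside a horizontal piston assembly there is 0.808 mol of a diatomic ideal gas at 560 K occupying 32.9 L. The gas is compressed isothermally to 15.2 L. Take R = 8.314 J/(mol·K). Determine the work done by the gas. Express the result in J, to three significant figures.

W ≈ -2900 J

Isothermal: W = nRT ln(V₂/V₁).
W = (0.808)(8.314)(560) × ln(15.2/32.9)
  = 3762 × -0.7722
W_by_gas = -2905 J.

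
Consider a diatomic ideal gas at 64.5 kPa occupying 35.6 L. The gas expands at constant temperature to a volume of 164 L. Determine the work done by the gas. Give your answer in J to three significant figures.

Isothermal: W = nRT ln(V₂/V₁) = P₁V₁ ln(V₂/V₁).
P₁V₁ = (64.5 kPa)(35.6 L) = 2296 J.
W = 2296 × ln(164/35.6) = 2296 × 1.528
W_by_gas = 3507 J.

W ≈ 3510 J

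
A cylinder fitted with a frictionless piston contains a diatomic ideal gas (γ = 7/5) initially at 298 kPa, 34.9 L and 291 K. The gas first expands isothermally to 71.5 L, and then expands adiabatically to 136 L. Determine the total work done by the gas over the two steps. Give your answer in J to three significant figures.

Step 1 (isothermal): W = P₁V₁ ln(V₂/V₁) = (10400) ln(71.5/34.9) = 7459 J.
After step 1: P = 145.5 kPa, V = 71.5 L, T = 291 K.
Step 2 (adiabatic): W = (P₁V₁ − P₂V₂)/(γ−1) = (10400 − 8042)/0.4 = 5896 J.
W_total = 7459 + 5896 = 13355 J.

W_total ≈ 13400 J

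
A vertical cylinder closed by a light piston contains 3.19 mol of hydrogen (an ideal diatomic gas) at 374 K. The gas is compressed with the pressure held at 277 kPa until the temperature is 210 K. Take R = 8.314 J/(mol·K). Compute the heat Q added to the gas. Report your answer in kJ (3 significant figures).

Q ≈ -15.2 kJ

Isobaric: W = nRΔT = (3.19)(8.314)(-164) = -4350 J.
ΔU = nCᵥΔT with Cᵥ = 5R/2: ΔU = (3.19)(20.79)(-164) = -10874 J.
Q = ΔU + W = -10874 − 4350 = -15223 J.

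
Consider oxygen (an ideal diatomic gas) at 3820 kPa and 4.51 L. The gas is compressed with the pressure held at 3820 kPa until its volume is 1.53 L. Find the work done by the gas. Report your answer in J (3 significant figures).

Isobaric: W = P ΔV.
W = (3820 kPa)(1.53 − 4.51 L) = (3820)(-2.98) = -11384 J.

W ≈ -11400 J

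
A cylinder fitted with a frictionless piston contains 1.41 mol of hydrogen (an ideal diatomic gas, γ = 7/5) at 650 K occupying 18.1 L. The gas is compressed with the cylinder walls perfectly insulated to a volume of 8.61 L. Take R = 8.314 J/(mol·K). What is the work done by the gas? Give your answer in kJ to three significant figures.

Adiabatic: TV^(γ−1) = const with γ = 7/5.
T₂ = T₁ (V₁/V₂)^(γ−1) = 650 × (18.1/8.61)^0.4 = 650 × 1.346 = 875 K.
W_by = nCᵥ(T₁ − T₂) = (1.41)(20.79)(650 − 875) = -6593 J.

W ≈ -6.59 kJ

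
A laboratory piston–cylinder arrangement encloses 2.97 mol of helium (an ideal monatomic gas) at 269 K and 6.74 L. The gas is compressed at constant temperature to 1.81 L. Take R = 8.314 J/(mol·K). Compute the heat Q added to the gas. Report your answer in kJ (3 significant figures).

Q ≈ -8.73 kJ

Isothermal ⇒ ΔU = 0, so Q = W = nRT ln(V₂/V₁).
Q = (2.97)(8.314)(269) ln(1.81/6.74) = 6642 × -1.315 = -8733 J.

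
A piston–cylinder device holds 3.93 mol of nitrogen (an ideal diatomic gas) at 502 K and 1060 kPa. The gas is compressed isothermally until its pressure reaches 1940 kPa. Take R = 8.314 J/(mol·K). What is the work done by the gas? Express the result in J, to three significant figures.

W ≈ -9910 J

Isothermal process: W = nRT ln(V₂/V₁) = nRT ln(P₁/P₂).
W = (3.93)(8.314)(502) × ln(1060/1940)
  = 16402 × ln(0.5464) = 16402 × -0.6044
W_by_gas = -9914 J.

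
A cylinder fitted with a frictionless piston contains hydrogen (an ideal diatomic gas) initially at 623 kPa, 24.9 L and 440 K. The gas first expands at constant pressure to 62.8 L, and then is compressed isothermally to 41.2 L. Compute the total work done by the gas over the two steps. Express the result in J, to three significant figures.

Step 1 (isobaric): W = PΔV = (623 kPa)(62.8 − 24.9 L) = 23612 J.
After step 1: P = 623 kPa, V = 62.8 L, T = 1110 K.
Step 2 (isothermal): W = P₁V₁ ln(V₂/V₁) = (39124) ln(41.2/62.8) = -16492 J.
W_total = 23612 − 16492 = 7120 J.

W_total ≈ 7120 J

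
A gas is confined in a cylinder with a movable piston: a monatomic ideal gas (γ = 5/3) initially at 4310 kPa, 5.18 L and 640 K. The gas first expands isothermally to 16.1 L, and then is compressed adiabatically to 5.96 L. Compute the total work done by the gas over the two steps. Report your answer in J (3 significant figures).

Step 1 (isothermal): W = P₁V₁ ln(V₂/V₁) = (22326) ln(16.1/5.18) = 25318 J.
After step 1: P = 1387 kPa, V = 16.1 L, T = 640 K.
Step 2 (adiabatic): W = (P₁V₁ − P₂V₂)/(γ−1) = (22326 − 43304)/0.667 = -31467 J.
W_total = 25318 − 31467 = -6149 J.

W_total ≈ -6150 J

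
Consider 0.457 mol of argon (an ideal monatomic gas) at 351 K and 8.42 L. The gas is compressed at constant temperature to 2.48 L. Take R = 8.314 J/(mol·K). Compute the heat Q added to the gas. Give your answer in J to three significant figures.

Q ≈ -1630 J

Isothermal ⇒ ΔU = 0, so Q = W = nRT ln(V₂/V₁).
Q = (0.457)(8.314)(351) ln(2.48/8.42) = 1334 × -1.222 = -1630 J.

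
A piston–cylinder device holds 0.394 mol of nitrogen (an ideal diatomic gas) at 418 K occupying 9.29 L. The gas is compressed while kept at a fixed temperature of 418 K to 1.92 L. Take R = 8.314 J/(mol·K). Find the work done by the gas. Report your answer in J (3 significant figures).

W ≈ -2160 J

Isothermal: W = nRT ln(V₂/V₁).
W = (0.394)(8.314)(418) × ln(1.92/9.29)
  = 1369 × -1.577
W_by_gas = -2159 J.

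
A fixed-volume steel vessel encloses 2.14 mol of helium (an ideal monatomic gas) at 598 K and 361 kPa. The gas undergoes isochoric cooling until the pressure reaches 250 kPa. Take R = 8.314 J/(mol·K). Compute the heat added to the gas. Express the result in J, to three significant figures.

Q ≈ -4910 J

Constant volume ⇒ W = 0, so Q = ΔU = nCᵥΔT with Cᵥ = 3R/2 = 12.47 J/(mol·K).
At constant V, T₂/T₁ = P₂/P₁ ⇒ ΔT = T₁(P₂/P₁ − 1) = 598·(250/361 − 1) = -183.9 K.
ΔU = (2.14)(12.47)(-183.9) = -4907 J.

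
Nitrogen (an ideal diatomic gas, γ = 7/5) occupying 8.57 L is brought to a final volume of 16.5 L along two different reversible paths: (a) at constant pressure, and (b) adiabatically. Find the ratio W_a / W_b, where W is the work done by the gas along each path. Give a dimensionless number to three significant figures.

Path (a) isobaric: W = P₁(V₂ − V₁) → W_a/(P₁V₁) = 0.9253.
Path (b) adiabatic: W = P₁V₁(1 − (V₁/V₂)^(γ−1))/(γ−1) → W_b/(P₁V₁) = 0.5763.
W_a / W_b = 0.9253 / 0.5763 = 1.606.

W_a / W_b ≈ 1.61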